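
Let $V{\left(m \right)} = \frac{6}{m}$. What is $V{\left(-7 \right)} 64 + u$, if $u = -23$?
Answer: $- \frac{545}{7} \approx -77.857$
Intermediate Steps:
$V{\left(-7 \right)} 64 + u = \frac{6}{-7} \cdot 64 - 23 = 6 \left(- \frac{1}{7}\right) 64 - 23 = \left(- \frac{6}{7}\right) 64 - 23 = - \frac{384}{7} - 23 = - \frac{545}{7}$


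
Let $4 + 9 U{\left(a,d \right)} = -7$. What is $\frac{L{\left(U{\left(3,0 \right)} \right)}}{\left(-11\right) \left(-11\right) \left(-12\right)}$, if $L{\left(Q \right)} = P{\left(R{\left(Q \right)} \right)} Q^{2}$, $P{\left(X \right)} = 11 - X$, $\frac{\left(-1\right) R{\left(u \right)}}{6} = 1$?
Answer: $- \frac{17}{972} \approx -0.01749$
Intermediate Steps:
$R{\left(u \right)} = -6$ ($R{\left(u \right)} = \left(-6\right) 1 = -6$)
$U{\left(a,d \right)} = - \frac{11}{9}$ ($U{\left(a,d \right)} = - \frac{4}{9} + \frac{1}{9} \left(-7\right) = - \frac{4}{9} - \frac{7}{9} = - \frac{11}{9}$)
$L{\left(Q \right)} = 17 Q^{2}$ ($L{\left(Q \right)} = \left(11 - -6\right) Q^{2} = \left(11 + 6\right) Q^{2} = 17 Q^{2}$)
$\frac{L{\left(U{\left(3,0 \right)} \right)}}{\left(-11\right) \left(-11\right) \left(-12\right)} = \frac{17 \left(- \frac{11}{9}\right)^{2}}{\left(-11\right) \left(-11\right) \left(-12\right)} = \frac{17 \cdot \frac{121}{81}}{121 \left(-12\right)} = \frac{2057}{81 \left(-1452\right)} = \frac{2057}{81} \left(- \frac{1}{1452}\right) = - \frac{17}{972}$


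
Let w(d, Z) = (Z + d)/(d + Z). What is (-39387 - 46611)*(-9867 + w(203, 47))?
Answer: 848456268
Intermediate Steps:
w(d, Z) = 1 (w(d, Z) = (Z + d)/(Z + d) = 1)
(-39387 - 46611)*(-9867 + w(203, 47)) = (-39387 - 46611)*(-9867 + 1) = -85998*(-9866) = 848456268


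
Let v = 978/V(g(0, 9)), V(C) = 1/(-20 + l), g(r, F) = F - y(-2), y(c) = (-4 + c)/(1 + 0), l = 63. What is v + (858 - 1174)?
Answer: 41738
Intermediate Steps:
y(c) = -4 + c (y(c) = (-4 + c)/1 = (-4 + c)*1 = -4 + c)
g(r, F) = 6 + F (g(r, F) = F - (-4 - 2) = F - 1*(-6) = F + 6 = 6 + F)
V(C) = 1/43 (V(C) = 1/(-20 + 63) = 1/43)
v = 42054 (v = 978/(1/43) = 978*43 = 42054)
v + (858 - 1174) = 42054 + (858 - 1174) = 42054 - 316 = 41738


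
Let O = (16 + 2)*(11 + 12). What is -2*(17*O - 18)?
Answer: -14040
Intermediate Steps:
O = 414 (O = 18*23 = 414)
-2*(17*O - 18) = -2*(17*414 - 18) = -2*(7038 - 18) = -2*7020 = -14040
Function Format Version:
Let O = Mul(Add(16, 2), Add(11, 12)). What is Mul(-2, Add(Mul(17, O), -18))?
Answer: -14040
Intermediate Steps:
O = 414 (O = Mul(18, 23) = 414)
Mul(-2, Add(Mul(17, O), -18)) = Mul(-2, Add(Mul(17, 414), -18)) = Mul(-2, Add(7038, -18)) = Mul(-2, 7020) = -14040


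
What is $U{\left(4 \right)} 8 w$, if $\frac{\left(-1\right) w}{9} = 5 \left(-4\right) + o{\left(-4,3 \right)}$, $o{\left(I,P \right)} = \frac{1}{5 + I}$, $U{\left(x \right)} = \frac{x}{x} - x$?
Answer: $-4104$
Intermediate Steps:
$U{\left(x \right)} = 1 - x$
$w = 171$ ($w = - 9 \left(5 \left(-4\right) + \frac{1}{5 - 4}\right) = - 9 \left(-20 + 1^{-1}\right) = - 9 \left(-20 + 1\right) = \left(-9\right) \left(-19\right) = 171$)
$U{\left(4 \right)} 8 w = \left(1 - 4\right) 8 \cdot 171 = \left(-3\right) 8 \cdot 171 = \left(-24\right) 171 = -4104$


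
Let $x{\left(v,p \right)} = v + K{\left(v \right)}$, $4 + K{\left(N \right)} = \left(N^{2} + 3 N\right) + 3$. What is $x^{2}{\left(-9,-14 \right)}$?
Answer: $1936$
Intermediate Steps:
$K{\left(N \right)} = -1 + N^{2} + 3 N$ ($K{\left(N \right)} = -4 + \left(\left(N^{2} + 3 N\right) + 3\right) = -4 + \left(3 + N^{2} + 3 N\right) = -1 + N^{2} + 3 N$)
$x{\left(v,p \right)} = -1 + v^{2} + 4 v$ ($x{\left(v,p \right)} = v + \left(-1 + v^{2} + 3 v\right) = -1 + v^{2} + 4 v$)
$x^{2}{\left(-9,-14 \right)} = \left(-1 + \left(-9\right)^{2} + 4 \left(-9\right)\right)^{2} = \left(-1 + 81 - 36\right)^{2} = 44^{2} = 1936$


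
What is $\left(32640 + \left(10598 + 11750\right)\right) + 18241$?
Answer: $73229$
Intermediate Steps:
$\left(32640 + \left(10598 + 11750\right)\right) + 18241 = \left(32640 + 22348\right) + 18241 = 54988 + 18241 = 73229$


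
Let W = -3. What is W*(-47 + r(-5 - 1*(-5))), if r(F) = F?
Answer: 141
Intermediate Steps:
W*(-47 + r(-5 - 1*(-5))) = -3*(-47 + (-5 - 1*(-5))) = -3*(-47 + (-5 + 5)) = -3*(-47 + 0) = -3*(-47) = 141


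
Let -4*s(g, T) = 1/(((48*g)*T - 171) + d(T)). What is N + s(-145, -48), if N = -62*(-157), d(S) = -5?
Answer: 13000886143/1335616 ≈ 9734.0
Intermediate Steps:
s(g, T) = -1/(4*(-176 + 48*T*g)) (s(g, T) = -1/(4*(((48*g)*T - 171) - 5)) = -1/(4*((48*T*g - 171) - 5)) = -1/(4*((-171 + 48*T*g) - 5)) = -1/(4*(-176 + 48*T*g)))
N = 9734
N + s(-145, -48) = 9734 - 1/(-704 + 192*(-48)*(-145)) = 9734 - 1/(-704 + 1336320) = 9734 - 1/1335616 = 13000886143/1335616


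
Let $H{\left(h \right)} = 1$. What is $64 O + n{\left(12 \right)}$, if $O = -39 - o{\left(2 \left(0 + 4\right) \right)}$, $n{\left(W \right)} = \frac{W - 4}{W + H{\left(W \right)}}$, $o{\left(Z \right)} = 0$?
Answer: $- \frac{32440}{13} \approx -2495.4$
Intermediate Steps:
$n{\left(W \right)} = \frac{-4 + W}{1 + W}$ ($n{\left(W \right)} = \frac{W - 4}{W + 1} = \frac{-4 + W}{1 + W}$)
$O = -39$ ($O = -39 - 0 = -39 + 0 = -39$)
$64 O + n{\left(12 \right)} = 64 \left(-39\right) + \frac{-4 + 12}{1 + 12} = -2496 + \frac{1}{13} \cdot 8 = -2496 + \frac{8}{13} = - \frac{32440}{13}$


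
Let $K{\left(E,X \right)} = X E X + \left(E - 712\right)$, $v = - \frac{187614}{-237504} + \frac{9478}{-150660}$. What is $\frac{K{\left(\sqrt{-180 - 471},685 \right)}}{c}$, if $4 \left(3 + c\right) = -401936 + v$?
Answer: $\frac{4246172513280}{599275794336683} - \frac{2798335033309440 i \sqrt{651}}{599275794336683} \approx 0.0070855 - 119.14 i$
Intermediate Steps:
$v = \frac{1083952597}{1490931360}$ ($v = \left(-187614\right) \left(- \frac{1}{237504}\right) + 9478 \left(- \frac{1}{150660}\right) = \frac{31269}{39584} - \frac{4739}{75330} = \frac{1083952597}{1490931360} \approx 0.72703$)
$K{\left(E,X \right)} = -712 + E + E X^{2}$ ($K{\left(E,X \right)} = E X X + \left(-712 + E\right) = E X^{2} + \left(-712 + E\right) = -712 + E + E X^{2}$)
$c = - \frac{599275794336683}{5963725440}$ ($c = -3 + \frac{-401936 + \frac{1083952597}{1490931360}}{4} = -3 + \frac{1}{4} \left(- \frac{599257903160363}{1490931360}\right) = -3 - \frac{599257903160363}{5963725440} = - \frac{599275794336683}{5963725440} \approx -1.0049 \cdot 10^{5}$)
$\frac{K{\left(\sqrt{-180 - 471},685 \right)}}{c} = \frac{-712 + \sqrt{-180 - 471} + \sqrt{-180 - 471} \cdot 685^{2}}{- \frac{599275794336683}{5963725440}} = \left(-712 + \sqrt{-651} + \sqrt{-651} \cdot 469225\right) \left(- \frac{5963725440}{599275794336683}\right) = \left(-712 + i \sqrt{651} + i \sqrt{651} \cdot 469225\right) \left(- \frac{5963725440}{599275794336683}\right) = \left(-712 + i \sqrt{651} + 469225 i \sqrt{651}\right) \left(- \frac{5963725440}{599275794336683}\right) = \left(-712 + 469226 i \sqrt{651}\right) \left(- \frac{5963725440}{599275794336683}\right) = \frac{4246172513280}{599275794336683} - \frac{2798335033309440 i \sqrt{651}}{599275794336683}$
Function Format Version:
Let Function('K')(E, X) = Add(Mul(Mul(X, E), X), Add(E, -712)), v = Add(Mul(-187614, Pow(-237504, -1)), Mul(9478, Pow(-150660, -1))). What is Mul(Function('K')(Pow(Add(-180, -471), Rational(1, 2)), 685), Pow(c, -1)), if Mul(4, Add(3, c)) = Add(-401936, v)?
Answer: Add(Rational(4246172513280, 599275794336683), Mul(Rational(-2798335033309440, 599275794336683), I, Pow(651, Rational(1, 2)))) ≈ Add(0.0070855, Mul(-119.14, I))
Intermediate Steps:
v = Rational(1083952597, 1490931360) (v = Add(Mul(-187614, Rational(-1, 237504)), Mul(9478, Rational(-1, 150660))) = Add(Rational(31269, 39584), Rational(-4739, 75330)) = Rational(1083952597, 1490931360) ≈ 0.72703)
Function('K')(E, X) = Add(-712, E, Mul(E, Pow(X, 2))) (Function('K')(E, X) = Add(Mul(Mul(E, X), X), Add(-712, E)) = Add(Mul(E, Pow(X, 2)), Add(-712, E)) = Add(-712, E, Mul(E, Pow(X, 2))))
c = Rational(-599275794336683, 5963725440) (c = Add(-3, Mul(Rational(1, 4), Add(-401936, Rational(1083952597, 1490931360)))) = Add(-3, Mul(Rational(1, 4), Rational(-599257903160363, 1490931360))) = Add(-3, Rational(-599257903160363, 5963725440)) = Rational(-599275794336683, 5963725440) ≈ -1.0049e+5)
Mul(Function('K')(Pow(Add(-180, -471), Rational(1, 2)), 685), Pow(c, -1)) = Mul(Add(-712, Pow(Add(-180, -471), Rational(1, 2)), Mul(Pow(Add(-180, -471), Rational(1, 2)), Pow(685, 2))), Pow(Rational(-599275794336683, 5963725440), -1)) = Mul(Add(-712, Pow(-651, Rational(1, 2)), Mul(Pow(-651, Rational(1, 2)), 469225)), Rational(-5963725440, 599275794336683)) = Mul(Add(-712, Mul(I, Pow(651, Rational(1, 2))), Mul(Mul(I, Pow(651, Rational(1, 2))), 469225)), Rational(-5963725440, 599275794336683)) = Mul(Add(-712, Mul(I, Pow(651, Rational(1, 2))), Mul(469225, I, Pow(651, Rational(1, 2)))), Rational(-5963725440, 599275794336683)) = Mul(Add(-712, Mul(469226, I, Pow(651, Rational(1, 2)))), Rational(-5963725440, 599275794336683)) = Add(Rational(4246172513280, 599275794336683), Mul(Rational(-2798335033309440, 599275794336683), I, Pow(651, Rational(1, 2))))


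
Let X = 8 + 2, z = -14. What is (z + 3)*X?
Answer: -110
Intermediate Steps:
X = 10
(z + 3)*X = (-14 + 3)*10 = -11*10 = -110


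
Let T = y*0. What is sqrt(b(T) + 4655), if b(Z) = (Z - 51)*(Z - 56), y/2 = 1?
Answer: sqrt(7511) ≈ 86.666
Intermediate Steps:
y = 2 (y = 2*1 = 2)
T = 0 (T = 2*0 = 0)
b(Z) = (-56 + Z)*(-51 + Z) (b(Z) = (-51 + Z)*(-56 + Z) = (-56 + Z)*(-51 + Z))
sqrt(b(T) + 4655) = sqrt((2856 + 0**2 - 107*0) + 4655) = sqrt((2856 + 0 + 0) + 4655) = sqrt(2856 + 4655) = sqrt(7511)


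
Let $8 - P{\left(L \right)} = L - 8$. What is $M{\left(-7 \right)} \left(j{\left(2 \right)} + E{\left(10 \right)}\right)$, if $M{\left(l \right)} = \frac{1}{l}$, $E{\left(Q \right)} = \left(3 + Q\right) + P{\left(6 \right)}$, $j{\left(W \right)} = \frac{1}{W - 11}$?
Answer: $- \frac{206}{63} \approx -3.2698$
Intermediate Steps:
$P{\left(L \right)} = 16 - L$ ($P{\left(L \right)} = 8 - \left(L - 8\right) = 8 - \left(-8 + L\right) = 16 - L$)
$j{\left(W \right)} = \frac{1}{-11 + W}$
$E{\left(Q \right)} = 13 + Q$ ($E{\left(Q \right)} = \left(3 + Q\right) + \left(16 - 6\right) = \left(3 + Q\right) + 10 = 13 + Q$)
$M{\left(-7 \right)} \left(j{\left(2 \right)} + E{\left(10 \right)}\right) = \frac{\frac{1}{-11 + 2} + \left(13 + 10\right)}{-7} = - \frac{\frac{1}{-9} + 23}{7} = - \frac{- \frac{1}{9} + 23}{7} = \left(- \frac{1}{7}\right) \frac{206}{9} = - \frac{206}{63}$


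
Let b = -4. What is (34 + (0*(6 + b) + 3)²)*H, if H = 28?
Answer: 1204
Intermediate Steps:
(34 + (0*(6 + b) + 3)²)*H = (34 + (0*(6 - 4) + 3)²)*28 = (34 + (0*2 + 3)²)*28 = (34 + (0 + 3)²)*28 = (34 + 3²)*28 = (34 + 9)*28 = 43*28 = 1204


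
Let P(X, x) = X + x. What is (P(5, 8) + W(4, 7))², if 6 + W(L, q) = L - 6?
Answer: 25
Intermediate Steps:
W(L, q) = -12 + L (W(L, q) = -6 + (L - 6) = -6 + (-6 + L) = -12 + L)
(P(5, 8) + W(4, 7))² = ((5 + 8) + (-12 + 4))² = (13 - 8)² = 5² = 25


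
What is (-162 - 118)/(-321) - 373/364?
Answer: -17813/116844 ≈ -0.15245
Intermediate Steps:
(-162 - 118)/(-321) - 373/364 = -280*(-1/321) - 373*1/364 = 280/321 - 373/364 = -17813/116844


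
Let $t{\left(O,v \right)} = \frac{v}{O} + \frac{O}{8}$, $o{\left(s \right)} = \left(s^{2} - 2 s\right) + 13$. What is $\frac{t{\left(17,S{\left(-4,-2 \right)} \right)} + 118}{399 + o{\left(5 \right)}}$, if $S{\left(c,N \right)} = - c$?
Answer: $\frac{16369}{58072} \approx 0.28187$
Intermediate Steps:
$o{\left(s \right)} = 13 + s^{2} - 2 s$
$t{\left(O,v \right)} = \frac{O}{8} + \frac{v}{O}$ ($t{\left(O,v \right)} = \frac{v}{O} + O \frac{1}{8} = \frac{v}{O} + \frac{O}{8} = \frac{O}{8} + \frac{v}{O}$)
$\frac{t{\left(17,S{\left(-4,-2 \right)} \right)} + 118}{399 + o{\left(5 \right)}} = \frac{\left(\frac{1}{8} \cdot 17 + \frac{\left(-1\right) \left(-4\right)}{17}\right) + 118}{399 + \left(13 + 5^{2} - 10\right)} = \frac{\left(\frac{17}{8} + 4 \cdot \frac{1}{17}\right) + 118}{399 + \left(13 + 25 - 10\right)} = \frac{\left(\frac{17}{8} + \frac{4}{17}\right) + 118}{399 + 28} = \frac{\frac{321}{136} + 118}{427} = \frac{16369}{136} \cdot \frac{1}{427} = \frac{16369}{58072}$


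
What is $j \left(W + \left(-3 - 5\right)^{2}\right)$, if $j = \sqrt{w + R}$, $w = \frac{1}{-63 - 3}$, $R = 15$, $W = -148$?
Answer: $- \frac{14 \sqrt{65274}}{11} \approx -325.17$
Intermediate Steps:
$w = - \frac{1}{66}$ ($w = \frac{1}{-66} = - \frac{1}{66} \approx -0.015152$)
$j = \frac{\sqrt{65274}}{66}$ ($j = \sqrt{- \frac{1}{66} + 15} = \sqrt{\frac{989}{66}} = \frac{\sqrt{65274}}{66} \approx 3.871$)
$j \left(W + \left(-3 - 5\right)^{2}\right) = \frac{\sqrt{65274}}{66} \left(-148 + \left(-3 - 5\right)^{2}\right) = \frac{\sqrt{65274}}{66} \left(-148 + \left(-8\right)^{2}\right) = \frac{\sqrt{65274}}{66} \left(-148 + 64\right) = \frac{\sqrt{65274}}{66} \left(-84\right) = - \frac{14 \sqrt{65274}}{11}$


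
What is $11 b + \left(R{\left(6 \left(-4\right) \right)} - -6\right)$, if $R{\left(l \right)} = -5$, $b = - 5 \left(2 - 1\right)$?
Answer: $-54$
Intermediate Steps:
$b = -5$ ($b = \left(-5\right) 1 = -5$)
$11 b + \left(R{\left(6 \left(-4\right) \right)} - -6\right) = 11 \left(-5\right) - -1 = -55 + \left(-5 + 6\right) = -55 + 1 = -54$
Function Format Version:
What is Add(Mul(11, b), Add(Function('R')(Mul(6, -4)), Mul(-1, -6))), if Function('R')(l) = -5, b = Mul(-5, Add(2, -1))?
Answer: -54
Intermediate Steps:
b = -5 (b = Mul(-5, 1) = -5)
Add(Mul(11, b), Add(Function('R')(Mul(6, -4)), Mul(-1, -6))) = Add(Mul(11, -5), Add(-5, Mul(-1, -6))) = Add(-55, Add(-5, 6)) = Add(-55, 1) = -54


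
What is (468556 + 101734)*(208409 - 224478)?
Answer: -9163990010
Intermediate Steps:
(468556 + 101734)*(208409 - 224478) = 570290*(-16069) = -9163990010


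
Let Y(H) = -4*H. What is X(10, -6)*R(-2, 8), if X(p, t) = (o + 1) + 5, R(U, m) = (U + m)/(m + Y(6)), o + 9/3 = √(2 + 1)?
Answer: -9/8 - 3*√3/8 ≈ -1.7745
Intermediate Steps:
o = -3 + √3 (o = -3 + √(2 + 1) = -3 + √3 ≈ -1.2680)
R(U, m) = (U + m)/(-24 + m) (R(U, m) = (U + m)/(m - 4*6) = (U + m)/(m - 24) = (U + m)/(-24 + m))
X(p, t) = 3 + √3 (X(p, t) = ((-3 + √3) + 1) + 5 = (-2 + √3) + 5 = 3 + √3)
X(10, -6)*R(-2, 8) = (3 + √3)*((-2 + 8)/(-24 + 8)) = (3 + √3)*(6/(-16)) = (3 + √3)*(-1/16*6) = (3 + √3)*(-3/8) = -9/8 - 3*√3/8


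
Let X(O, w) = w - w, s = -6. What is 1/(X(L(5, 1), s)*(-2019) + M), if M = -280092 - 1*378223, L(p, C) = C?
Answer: -1/658315 ≈ -1.5190e-6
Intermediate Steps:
X(O, w) = 0
M = -658315 (M = -280092 - 378223 = -658315)
1/(X(L(5, 1), s)*(-2019) + M) = 1/(0*(-2019) - 658315) = 1/(0 - 658315) = 1/(-658315) = -1/658315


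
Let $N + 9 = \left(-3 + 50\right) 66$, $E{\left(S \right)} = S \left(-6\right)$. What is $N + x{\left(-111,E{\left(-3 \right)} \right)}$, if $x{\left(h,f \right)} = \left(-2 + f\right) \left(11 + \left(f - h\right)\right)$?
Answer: $5333$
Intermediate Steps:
$E{\left(S \right)} = - 6 S$
$N = 3093$ ($N = -9 + \left(-3 + 50\right) 66 = -9 + 47 \cdot 66 = -9 + 3102 = 3093$)
$x{\left(h,f \right)} = \left(-2 + f\right) \left(11 + f - h\right)$
$N + x{\left(-111,E{\left(-3 \right)} \right)} = 3093 + \left(-22 + \left(\left(-6\right) \left(-3\right)\right)^{2} + 2 \left(-111\right) + 9 \left(\left(-6\right) \left(-3\right)\right) - \left(-6\right) \left(-3\right) \left(-111\right)\right) = 3093 - \left(82 - 1998 - 324\right) = 3093 + \left(-22 + 324 - 222 + 162 + 1998\right) = 3093 + 2240 = 5333$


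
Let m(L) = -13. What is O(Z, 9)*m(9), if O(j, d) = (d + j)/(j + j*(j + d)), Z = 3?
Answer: -4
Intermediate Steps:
O(j, d) = (d + j)/(j + j*(d + j))
O(Z, 9)*m(9) = ((9 + 3)/(3*(1 + 9 + 3)))*(-13) = ((1/3)*12/13)*(-13) = ((1/3)*(1/13)*12)*(-13) = (4/13)*(-13) = -4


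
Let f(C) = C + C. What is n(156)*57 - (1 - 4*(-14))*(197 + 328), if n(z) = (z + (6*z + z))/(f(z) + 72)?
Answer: -118959/4 ≈ -29740.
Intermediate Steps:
f(C) = 2*C
n(z) = 8*z/(72 + 2*z) (n(z) = (z + (6*z + z))/(2*z + 72) = (z + 7*z)/(72 + 2*z) = (8*z)/(72 + 2*z) = 8*z/(72 + 2*z))
n(156)*57 - (1 - 4*(-14))*(197 + 328) = (4*156/(36 + 156))*57 - (1 - 4*(-14))*(197 + 328) = (4*156/192)*57 - (1 + 56)*525 = (4*156*(1/192))*57 - 57*525 = (13/4)*57 - 1*29925 = 741/4 - 29925 = -118959/4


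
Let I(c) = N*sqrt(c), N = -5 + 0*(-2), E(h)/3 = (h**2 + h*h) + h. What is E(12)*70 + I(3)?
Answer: 63000 - 5*sqrt(3) ≈ 62991.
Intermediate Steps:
E(h) = 3*h + 6*h**2 (E(h) = 3*((h**2 + h*h) + h) = 3*((h**2 + h**2) + h) = 3*(2*h**2 + h) = 3*(h + 2*h**2) = 3*h + 6*h**2)
N = -5 (N = -5 + 0 = -5)
I(c) = -5*sqrt(c)
E(12)*70 + I(3) = (3*12*(1 + 2*12))*70 - 5*sqrt(3) = (3*12*(1 + 24))*70 - 5*sqrt(3) = (3*12*25)*70 - 5*sqrt(3) = 900*70 - 5*sqrt(3) = 63000 - 5*sqrt(3)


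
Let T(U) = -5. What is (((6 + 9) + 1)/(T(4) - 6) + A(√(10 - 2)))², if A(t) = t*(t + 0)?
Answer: 5184/121 ≈ 42.843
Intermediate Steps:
A(t) = t² (A(t) = t*t = t²)
(((6 + 9) + 1)/(T(4) - 6) + A(√(10 - 2)))² = (((6 + 9) + 1)/(-5 - 6) + (√(10 - 2))²)² = ((15 + 1)/(-11) + (√8)²)² = (-1/11*16 + (2*√2)²)² = (-16/11 + 8)² = (72/11)² = 5184/121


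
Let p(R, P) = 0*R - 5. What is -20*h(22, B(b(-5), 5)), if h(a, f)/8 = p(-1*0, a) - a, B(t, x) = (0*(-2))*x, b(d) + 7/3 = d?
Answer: 4320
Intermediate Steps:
b(d) = -7/3 + d
B(t, x) = 0 (B(t, x) = 0*x = 0)
p(R, P) = -5 (p(R, P) = 0 - 5 = -5)
h(a, f) = -40 - 8*a (h(a, f) = 8*(-5 - a) = -40 - 8*a)
-20*h(22, B(b(-5), 5)) = -20*(-40 - 8*22) = -20*(-40 - 176) = -20*(-216) = 4320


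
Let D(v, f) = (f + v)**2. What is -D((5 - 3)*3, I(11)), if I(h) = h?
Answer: -289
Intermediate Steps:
-D((5 - 3)*3, I(11)) = -(11 + (5 - 3)*3)**2 = -(11 + 2*3)**2 = -(11 + 6)**2 = -1*17**2 = -1*289 = -289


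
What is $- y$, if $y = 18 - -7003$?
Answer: $-7021$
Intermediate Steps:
$y = 7021$ ($y = 18 + 7003 = 7021$)
$- y = \left(-1\right) 7021 = -7021$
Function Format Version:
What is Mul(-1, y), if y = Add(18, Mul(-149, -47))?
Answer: -7021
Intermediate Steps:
y = 7021 (y = Add(18, 7003) = 7021)
Mul(-1, y) = Mul(-1, 7021) = -7021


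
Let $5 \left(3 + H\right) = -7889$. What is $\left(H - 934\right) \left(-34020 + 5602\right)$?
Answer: $\frac{357327932}{5} \approx 7.1466 \cdot 10^{7}$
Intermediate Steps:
$H = - \frac{7904}{5}$ ($H = -3 + \frac{1}{5} \left(-7889\right) = -3 - \frac{7889}{5} = - \frac{7904}{5} \approx -1580.8$)
$\left(H - 934\right) \left(-34020 + 5602\right) = \left(- \frac{7904}{5} - 934\right) \left(-34020 + 5602\right) = \left(- \frac{12574}{5}\right) \left(-28418\right) = \frac{357327932}{5}$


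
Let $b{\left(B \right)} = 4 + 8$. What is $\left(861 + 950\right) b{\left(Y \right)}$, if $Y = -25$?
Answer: $21732$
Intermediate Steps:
$b{\left(B \right)} = 12$
$\left(861 + 950\right) b{\left(Y \right)} = \left(861 + 950\right) 12 = 1811 \cdot 12 = 21732$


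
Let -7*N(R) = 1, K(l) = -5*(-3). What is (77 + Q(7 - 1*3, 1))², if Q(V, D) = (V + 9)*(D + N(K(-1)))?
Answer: 380689/49 ≈ 7769.2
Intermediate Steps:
K(l) = 15
N(R) = -⅐ (N(R) = -⅐*1 = -⅐)
Q(V, D) = (9 + V)*(-⅐ + D) (Q(V, D) = (V + 9)*(D - ⅐) = (9 + V)*(-⅐ + D))
(77 + Q(7 - 1*3, 1))² = (77 + (-9/7 + 9*1 - (7 - 1*3)/7 + 1*(7 - 1*3)))² = (77 + (-9/7 + 9 - (7 - 3)/7 + 1*(7 - 3)))² = (77 + (-9/7 + 9 - ⅐*4 + 1*4))² = (77 + (-9/7 + 9 - 4/7 + 4))² = (77 + 78/7)² = (617/7)² = 380689/49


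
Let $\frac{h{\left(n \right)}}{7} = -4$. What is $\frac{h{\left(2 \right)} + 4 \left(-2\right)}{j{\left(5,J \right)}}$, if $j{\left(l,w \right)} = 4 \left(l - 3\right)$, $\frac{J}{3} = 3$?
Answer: $- \frac{9}{2} \approx -4.5$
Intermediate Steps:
$J = 9$ ($J = 3 \cdot 3 = 9$)
$j{\left(l,w \right)} = -12 + 4 l$ ($j{\left(l,w \right)} = 4 \left(-3 + l\right) = -12 + 4 l$)
$h{\left(n \right)} = -28$ ($h{\left(n \right)} = 7 \left(-4\right) = -28$)
$\frac{h{\left(2 \right)} + 4 \left(-2\right)}{j{\left(5,J \right)}} = \frac{-28 + 4 \left(-2\right)}{-12 + 4 \cdot 5} = \frac{-28 - 8}{-12 + 20} = - \frac{36}{8} = \left(-36\right) \frac{1}{8} = - \frac{9}{2}$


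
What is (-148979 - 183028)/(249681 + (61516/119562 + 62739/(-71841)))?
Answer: -475293122553249/357436715493140 ≈ -1.3297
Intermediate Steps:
(-148979 - 183028)/(249681 + (61516/119562 + 62739/(-71841))) = -332007/(249681 + (61516*(1/119562) + 62739*(-1/71841))) = -332007/(249681 + (30758/59781 - 20913/23947)) = -332007/(249681 - 513638227/1431575607) = -332007/357436715493140/1431575607 = -332007*1431575607/357436715493140 = -475293122553249/357436715493140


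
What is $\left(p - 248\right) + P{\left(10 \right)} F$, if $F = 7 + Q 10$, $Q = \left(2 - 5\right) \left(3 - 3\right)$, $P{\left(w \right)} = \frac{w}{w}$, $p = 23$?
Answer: $-218$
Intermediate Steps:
$P{\left(w \right)} = 1$
$Q = 0$ ($Q = \left(-3\right) 0 = 0$)
$F = 7$ ($F = 7 + 0 \cdot 10 = 7 + 0 = 7$)
$\left(p - 248\right) + P{\left(10 \right)} F = \left(23 - 248\right) + 1 \cdot 7 = \left(23 - 248\right) + 7 = -225 + 7 = -218$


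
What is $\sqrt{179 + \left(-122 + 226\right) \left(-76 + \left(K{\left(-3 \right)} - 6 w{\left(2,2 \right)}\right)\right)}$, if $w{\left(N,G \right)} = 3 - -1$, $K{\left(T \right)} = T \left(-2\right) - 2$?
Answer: $i \sqrt{9805} \approx 99.02 i$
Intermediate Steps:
$K{\left(T \right)} = -2 - 2 T$ ($K{\left(T \right)} = - 2 T - 2 = -2 - 2 T$)
$w{\left(N,G \right)} = 4$ ($w{\left(N,G \right)} = 3 + 1 = 4$)
$\sqrt{179 + \left(-122 + 226\right) \left(-76 + \left(K{\left(-3 \right)} - 6 w{\left(2,2 \right)}\right)\right)} = \sqrt{179 + \left(-122 + 226\right) \left(-76 - 20\right)} = \sqrt{179 + 104 \left(-76 + \left(\left(-2 + 6\right) - 24\right)\right)} = \sqrt{179 + 104 \left(-76 + \left(4 - 24\right)\right)} = \sqrt{179 + 104 \left(-76 - 20\right)} = \sqrt{179 + 104 \left(-96\right)} = \sqrt{179 - 9984} = \sqrt{-9805} = i \sqrt{9805}$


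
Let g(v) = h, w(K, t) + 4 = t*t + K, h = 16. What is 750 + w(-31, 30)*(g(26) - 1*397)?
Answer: -328815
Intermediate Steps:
w(K, t) = -4 + K + t² (w(K, t) = -4 + (t*t + K) = -4 + (t² + K) = -4 + (K + t²) = -4 + K + t²)
g(v) = 16
750 + w(-31, 30)*(g(26) - 1*397) = 750 + (-4 - 31 + 30²)*(16 - 1*397) = 750 + (-4 - 31 + 900)*(16 - 397) = 750 + 865*(-381) = 750 - 329565 = -328815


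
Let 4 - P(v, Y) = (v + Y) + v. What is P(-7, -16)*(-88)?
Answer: -2992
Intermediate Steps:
P(v, Y) = 4 - Y - 2*v (P(v, Y) = 4 - ((v + Y) + v) = 4 - ((Y + v) + v) = 4 - (Y + 2*v) = 4 + (-Y - 2*v) = 4 - Y - 2*v)
P(-7, -16)*(-88) = (4 - 1*(-16) - 2*(-7))*(-88) = (4 + 16 + 14)*(-88) = 34*(-88) = -2992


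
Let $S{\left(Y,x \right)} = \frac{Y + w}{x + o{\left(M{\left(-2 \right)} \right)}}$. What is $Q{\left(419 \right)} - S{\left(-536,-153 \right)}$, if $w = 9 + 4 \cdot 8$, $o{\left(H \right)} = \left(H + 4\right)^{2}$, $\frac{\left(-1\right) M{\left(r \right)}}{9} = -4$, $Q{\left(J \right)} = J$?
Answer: $\frac{606788}{1447} \approx 419.34$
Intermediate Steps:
$M{\left(r \right)} = 36$ ($M{\left(r \right)} = \left(-9\right) \left(-4\right) = 36$)
$o{\left(H \right)} = \left(4 + H\right)^{2}$
$w = 41$ ($w = 9 + 32 = 41$)
$S{\left(Y,x \right)} = \frac{41 + Y}{1600 + x}$ ($S{\left(Y,x \right)} = \frac{Y + 41}{x + \left(4 + 36\right)^{2}} = \frac{41 + Y}{x + 40^{2}} = \frac{41 + Y}{x + 1600} = \frac{41 + Y}{1600 + x}$)
$Q{\left(419 \right)} - S{\left(-536,-153 \right)} = 419 - \frac{41 - 536}{1600 - 153} = 419 - \frac{1}{1447} \left(-495\right) = 419 - - \frac{495}{1447} = 419 + \frac{495}{1447} = \frac{606788}{1447}$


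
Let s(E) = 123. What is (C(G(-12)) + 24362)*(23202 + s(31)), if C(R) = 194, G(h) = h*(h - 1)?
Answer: 572768700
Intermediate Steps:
G(h) = h*(-1 + h)
(C(G(-12)) + 24362)*(23202 + s(31)) = (194 + 24362)*(23202 + 123) = 24556*23325 = 572768700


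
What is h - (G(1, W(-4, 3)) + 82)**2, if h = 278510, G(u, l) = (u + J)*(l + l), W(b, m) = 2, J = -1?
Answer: 271786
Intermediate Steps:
G(u, l) = 2*l*(-1 + u) (G(u, l) = (u - 1)*(l + l) = (-1 + u)*(2*l) = 2*l*(-1 + u))
h - (G(1, W(-4, 3)) + 82)**2 = 278510 - (2*2*(-1 + 1) + 82)**2 = 278510 - (2*2*0 + 82)**2 = 278510 - (0 + 82)**2 = 278510 - 1*82**2 = 278510 - 1*6724 = 278510 - 6724 = 271786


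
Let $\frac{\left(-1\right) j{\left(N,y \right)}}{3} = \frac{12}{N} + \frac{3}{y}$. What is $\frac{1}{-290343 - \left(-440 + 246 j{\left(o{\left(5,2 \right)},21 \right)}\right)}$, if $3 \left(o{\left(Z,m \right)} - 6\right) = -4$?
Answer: $- \frac{7}{2015299} \approx -3.4734 \cdot 10^{-6}$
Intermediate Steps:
$o{\left(Z,m \right)} = \frac{14}{3}$ ($o{\left(Z,m \right)} = 6 + \frac{1}{3} \left(-4\right) = 6 - \frac{4}{3} = \frac{14}{3}$)
$j{\left(N,y \right)} = - \frac{36}{N} - \frac{9}{y}$ ($j{\left(N,y \right)} = - 3 \left(\frac{12}{N} + \frac{3}{y}\right) = - 3 \left(\frac{3}{y} + \frac{12}{N}\right) = - \frac{36}{N} - \frac{9}{y}$)
$\frac{1}{-290343 - \left(-440 + 246 j{\left(o{\left(5,2 \right)},21 \right)}\right)} = \frac{1}{-290343 - \left(-440 + 246 \left(- \frac{36}{\frac{14}{3}} - \frac{9}{21}\right)\right)} = \frac{1}{-290343 - \left(-440 + 246 \left(\left(-36\right) \frac{3}{14} - \frac{3}{7}\right)\right)} = \frac{1}{-290343 - \left(-440 + 246 \left(- \frac{54}{7} - \frac{3}{7}\right)\right)} = \frac{1}{-290343 + \left(440 - - \frac{14022}{7}\right)} = \frac{1}{-290343 + \left(440 + \frac{14022}{7}\right)} = \frac{1}{-290343 + \frac{17102}{7}} = \frac{1}{- \frac{2015299}{7}} = - \frac{7}{2015299}$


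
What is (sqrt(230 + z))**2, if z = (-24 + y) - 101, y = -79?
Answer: 26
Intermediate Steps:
z = -204 (z = (-24 - 79) - 101 = -103 - 101 = -204)
(sqrt(230 + z))**2 = (sqrt(230 - 204))**2 = (sqrt(26))**2 = 26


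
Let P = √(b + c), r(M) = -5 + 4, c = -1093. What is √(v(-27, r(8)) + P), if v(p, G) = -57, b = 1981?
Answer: √(-57 + 2*√222) ≈ 5.2154*I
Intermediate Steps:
r(M) = -1
P = 2*√222 (P = √(1981 - 1093) = √888 = 2*√222 ≈ 29.799)
√(v(-27, r(8)) + P) = √(-57 + 2*√222)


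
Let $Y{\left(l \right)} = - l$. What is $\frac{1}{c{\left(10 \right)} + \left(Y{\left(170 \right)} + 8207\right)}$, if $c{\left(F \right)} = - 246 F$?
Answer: $\frac{1}{5577} \approx 0.00017931$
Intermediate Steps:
$\frac{1}{c{\left(10 \right)} + \left(Y{\left(170 \right)} + 8207\right)} = \frac{1}{\left(-246\right) 10 + \left(\left(-1\right) 170 + 8207\right)} = \frac{1}{-2460 + \left(-170 + 8207\right)} = \frac{1}{-2460 + 8037} = \frac{1}{5577}$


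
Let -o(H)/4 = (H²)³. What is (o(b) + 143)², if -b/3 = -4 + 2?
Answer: 34775163361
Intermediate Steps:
b = 6 (b = -3*(-4 + 2) = -3*(-2) = 6)
o(H) = -4*H⁶
(o(b) + 143)² = (-4*6⁶ + 143)² = (-4*46656 + 143)² = (-186624 + 143)² = (-186481)² = 34775163361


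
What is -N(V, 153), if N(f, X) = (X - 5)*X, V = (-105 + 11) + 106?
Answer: -22644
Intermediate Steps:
V = 12 (V = -94 + 106 = 12)
N(f, X) = X*(-5 + X) (N(f, X) = (-5 + X)*X = X*(-5 + X))
-N(V, 153) = -153*(-5 + 153) = -153*148 = -1*22644 = -22644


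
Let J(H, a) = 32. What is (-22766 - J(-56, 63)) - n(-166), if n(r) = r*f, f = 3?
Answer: -22300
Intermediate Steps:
n(r) = 3*r (n(r) = r*3 = 3*r)
(-22766 - J(-56, 63)) - n(-166) = (-22766 - 1*32) - 3*(-166) = (-22766 - 32) - 1*(-498) = -22798 + 498 = -22300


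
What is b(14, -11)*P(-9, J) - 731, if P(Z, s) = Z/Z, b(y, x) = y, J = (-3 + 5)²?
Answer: -717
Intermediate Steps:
J = 4 (J = 2² = 4)
P(Z, s) = 1
b(14, -11)*P(-9, J) - 731 = 14*1 - 731 = 14 - 731 = -717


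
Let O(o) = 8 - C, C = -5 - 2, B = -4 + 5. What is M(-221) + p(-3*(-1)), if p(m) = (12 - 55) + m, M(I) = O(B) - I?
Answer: 196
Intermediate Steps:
B = 1
C = -7
O(o) = 15 (O(o) = 8 - 1*(-7) = 8 + 7 = 15)
M(I) = 15 - I
p(m) = -43 + m
M(-221) + p(-3*(-1)) = (15 - 1*(-221)) + (-43 - 3*(-1)) = (15 + 221) + (-43 + 3) = 236 - 40 = 196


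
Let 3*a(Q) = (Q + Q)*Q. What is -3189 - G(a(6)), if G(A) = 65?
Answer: -3254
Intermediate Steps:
a(Q) = 2*Q²/3 (a(Q) = ((Q + Q)*Q)/3 = ((2*Q)*Q)/3 = (2*Q²)/3 = 2*Q²/3)
-3189 - G(a(6)) = -3189 - 1*65 = -3189 - 65 = -3254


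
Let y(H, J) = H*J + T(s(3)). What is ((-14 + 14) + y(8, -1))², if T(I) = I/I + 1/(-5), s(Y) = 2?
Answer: 1296/25 ≈ 51.840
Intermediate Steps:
T(I) = ⅘ (T(I) = 1 + 1*(-⅕) = 1 - ⅕ = ⅘)
y(H, J) = ⅘ + H*J (y(H, J) = H*J + ⅘ = ⅘ + H*J)
((-14 + 14) + y(8, -1))² = ((-14 + 14) + (⅘ + 8*(-1)))² = (0 + (⅘ - 8))² = (0 - 36/5)² = (-36/5)² = 1296/25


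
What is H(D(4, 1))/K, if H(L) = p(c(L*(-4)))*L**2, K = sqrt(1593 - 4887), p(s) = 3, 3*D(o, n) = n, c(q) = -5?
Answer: -I*sqrt(366)/3294 ≈ -0.0058079*I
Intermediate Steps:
D(o, n) = n/3
K = 3*I*sqrt(366) (K = sqrt(-3294) = 3*I*sqrt(366) ≈ 57.393*I)
H(L) = 3*L**2
H(D(4, 1))/K = (3*((1/3)*1)**2)/((3*I*sqrt(366))) = (3*(1/3)**2)*(-I*sqrt(366)/1098) = (3*(1/9))*(-I*sqrt(366)/1098) = (-I*sqrt(366)/1098)/3 = -I*sqrt(366)/3294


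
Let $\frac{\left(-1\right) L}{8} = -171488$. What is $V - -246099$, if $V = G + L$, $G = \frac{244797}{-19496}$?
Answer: $\frac{31544341691}{19496} \approx 1.618 \cdot 10^{6}$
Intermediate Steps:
$G = - \frac{244797}{19496}$ ($G = 244797 \left(- \frac{1}{19496}\right) = - \frac{244797}{19496} \approx -12.556$)
$L = 1371904$ ($L = \left(-8\right) \left(-171488\right) = 1371904$)
$V = \frac{26746395587}{19496}$ ($V = - \frac{244797}{19496} + 1371904 = \frac{26746395587}{19496} \approx 1.3719 \cdot 10^{6}$)
$V - -246099 = \frac{26746395587}{19496} - -246099 = \frac{26746395587}{19496} + 246099 = \frac{31544341691}{19496}$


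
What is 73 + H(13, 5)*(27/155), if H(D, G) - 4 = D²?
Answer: 15986/155 ≈ 103.14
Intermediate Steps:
H(D, G) = 4 + D²
73 + H(13, 5)*(27/155) = 73 + (4 + 13²)*(27/155) = 73 + (4 + 169)*(27*(1/155)) = 73 + 173*(27/155) = 73 + 4671/155 = 15986/155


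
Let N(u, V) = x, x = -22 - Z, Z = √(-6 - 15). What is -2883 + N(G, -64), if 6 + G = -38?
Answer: -2905 - I*√21 ≈ -2905.0 - 4.5826*I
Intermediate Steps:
Z = I*√21 (Z = √(-21) = I*√21 ≈ 4.5826*I)
G = -44 (G = -6 - 38 = -44)
x = -22 - I*√21 ≈ -22.0 - 4.5826*I
N(u, V) = -22 - I*√21
-2883 + N(G, -64) = -2883 + (-22 - I*√21) = -2905 - I*√21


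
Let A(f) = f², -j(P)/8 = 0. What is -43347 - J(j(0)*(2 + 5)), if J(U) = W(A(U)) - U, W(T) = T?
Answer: -43347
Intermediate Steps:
j(P) = 0 (j(P) = -8*0 = 0)
J(U) = U² - U
-43347 - J(j(0)*(2 + 5)) = -43347 - 0*(2 + 5)*(-1 + 0*(2 + 5)) = -43347 - 0*7*(-1 + 0*7) = -43347 - 0*(-1 + 0) = -43347 - 0*(-1) = -43347 - 1*0 = -43347 + 0 = -43347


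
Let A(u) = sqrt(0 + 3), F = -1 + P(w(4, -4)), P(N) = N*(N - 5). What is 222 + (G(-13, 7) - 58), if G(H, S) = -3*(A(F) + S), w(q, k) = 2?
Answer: 143 - 3*sqrt(3) ≈ 137.80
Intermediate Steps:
P(N) = N*(-5 + N)
F = -7 (F = -1 + 2*(-5 + 2) = -1 + 2*(-3) = -1 - 6 = -7)
A(u) = sqrt(3)
G(H, S) = -3*S - 3*sqrt(3) (G(H, S) = -3*(sqrt(3) + S) = -3*(S + sqrt(3)) = -3*S - 3*sqrt(3))
222 + (G(-13, 7) - 58) = 222 + ((-3*7 - 3*sqrt(3)) - 58) = 222 + ((-21 - 3*sqrt(3)) - 58) = 222 + (-79 - 3*sqrt(3)) = 143 - 3*sqrt(3)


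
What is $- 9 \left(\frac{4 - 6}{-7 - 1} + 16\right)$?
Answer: $- \frac{585}{4} \approx -146.25$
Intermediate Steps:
$- 9 \left(\frac{4 - 6}{-7 - 1} + 16\right) = - 9 \left(- \frac{2}{-8} + 16\right) = - 9 \left(\left(-2\right) \left(- \frac{1}{8}\right) + 16\right) = - 9 \left(\frac{1}{4} + 16\right) = \left(-9\right) \frac{65}{4} = - \frac{585}{4}$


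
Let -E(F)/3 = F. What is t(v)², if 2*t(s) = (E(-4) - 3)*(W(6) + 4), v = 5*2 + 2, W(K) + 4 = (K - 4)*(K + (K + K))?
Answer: 26244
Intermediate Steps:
E(F) = -3*F
W(K) = -4 + 3*K*(-4 + K) (W(K) = -4 + (K - 4)*(K + (K + K)) = -4 + (-4 + K)*(K + 2*K) = -4 + (-4 + K)*(3*K) = -4 + 3*K*(-4 + K))
v = 12 (v = 10 + 2 = 12)
t(s) = 162 (t(s) = ((-3*(-4) - 3)*((-4 - 12*6 + 3*6²) + 4))/2 = ((12 - 3)*((-4 - 72 + 3*36) + 4))/2 = (9*((-4 - 72 + 108) + 4))/2 = (9*(32 + 4))/2 = (9*36)/2 = (½)*324 = 162)
t(v)² = 162² = 26244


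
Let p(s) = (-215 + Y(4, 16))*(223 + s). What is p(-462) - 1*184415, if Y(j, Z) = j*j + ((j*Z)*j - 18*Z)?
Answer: -129206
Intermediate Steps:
Y(j, Z) = j**2 - 18*Z + Z*j**2 (Y(j, Z) = j**2 + ((Z*j)*j - 18*Z) = j**2 + (Z*j**2 - 18*Z) = j**2 + (-18*Z + Z*j**2) = j**2 - 18*Z + Z*j**2)
p(s) = -51513 - 231*s (p(s) = (-215 + (4**2 - 18*16 + 16*4**2))*(223 + s) = (-215 + (16 - 288 + 16*16))*(223 + s) = (-215 + (16 - 288 + 256))*(223 + s) = (-215 - 16)*(223 + s) = -231*(223 + s) = -51513 - 231*s)
p(-462) - 1*184415 = (-51513 - 231*(-462)) - 1*184415 = (-51513 + 106722) - 184415 = 55209 - 184415 = -129206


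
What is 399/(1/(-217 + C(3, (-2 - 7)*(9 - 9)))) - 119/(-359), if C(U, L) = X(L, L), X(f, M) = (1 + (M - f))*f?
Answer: -31083178/359 ≈ -86583.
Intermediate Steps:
X(f, M) = f*(1 + M - f) (X(f, M) = (1 + M - f)*f = f*(1 + M - f))
C(U, L) = L (C(U, L) = L*(1 + L - L) = L*1 = L)
399/(1/(-217 + C(3, (-2 - 7)*(9 - 9)))) - 119/(-359) = 399/(1/(-217 + (-2 - 7)*(9 - 9))) - 119/(-359) = 399/(1/(-217 - 9*0)) - 119*(-1/359) = 399/(1/(-217 + 0)) + 119/359 = 399/(1/(-217)) + 119/359 = 399/(-1/217) + 119/359 = 399*(-217) + 119/359 = -86583 + 119/359 = -31083178/359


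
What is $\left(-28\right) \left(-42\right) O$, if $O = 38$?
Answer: $44688$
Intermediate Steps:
$\left(-28\right) \left(-42\right) O = \left(-28\right) \left(-42\right) 38 = 1176 \cdot 38 = 44688$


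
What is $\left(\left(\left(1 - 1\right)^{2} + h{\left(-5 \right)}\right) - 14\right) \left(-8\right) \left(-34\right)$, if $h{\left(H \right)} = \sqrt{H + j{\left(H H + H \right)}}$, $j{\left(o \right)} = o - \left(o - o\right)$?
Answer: $-3808 + 272 \sqrt{15} \approx -2754.5$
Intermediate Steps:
$j{\left(o \right)} = o$ ($j{\left(o \right)} = o - 0 = o + 0 = o$)
$h{\left(H \right)} = \sqrt{H^{2} + 2 H}$ ($h{\left(H \right)} = \sqrt{H + \left(H H + H\right)} = \sqrt{H + \left(H^{2} + H\right)} = \sqrt{H + \left(H + H^{2}\right)} = \sqrt{H^{2} + 2 H}$)
$\left(\left(\left(1 - 1\right)^{2} + h{\left(-5 \right)}\right) - 14\right) \left(-8\right) \left(-34\right) = \left(\left(\left(1 - 1\right)^{2} + \sqrt{- 5 \left(2 - 5\right)}\right) - 14\right) \left(-8\right) \left(-34\right) = \left(\left(0^{2} + \sqrt{\left(-5\right) \left(-3\right)}\right) - 14\right) \left(-8\right) \left(-34\right) = \left(\left(0 + \sqrt{15}\right) - 14\right) \left(-8\right) \left(-34\right) = \left(\sqrt{15} - 14\right) \left(-8\right) \left(-34\right) = \left(-14 + \sqrt{15}\right) \left(-8\right) \left(-34\right) = \left(112 - 8 \sqrt{15}\right) \left(-34\right) = -3808 + 272 \sqrt{15}$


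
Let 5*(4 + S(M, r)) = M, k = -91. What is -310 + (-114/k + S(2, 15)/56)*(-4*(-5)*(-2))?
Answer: -4648/13 ≈ -357.54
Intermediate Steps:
S(M, r) = -4 + M/5
-310 + (-114/k + S(2, 15)/56)*(-4*(-5)*(-2)) = -310 + (-114/(-91) + (-4 + (⅕)*2)/56)*(-4*(-5)*(-2)) = -310 + (-114*(-1/91) + (-4 + ⅖)*(1/56))*(20*(-2)) = -310 + (114/91 - 18/5*1/56)*(-40) = -310 + (114/91 - 9/140)*(-40) = -310 + (309/260)*(-40) = -310 - 618/13 = -4648/13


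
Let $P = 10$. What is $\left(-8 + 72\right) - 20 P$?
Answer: $-136$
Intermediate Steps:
$\left(-8 + 72\right) - 20 P = \left(-8 + 72\right) - 200 = 64 - 200 = -136$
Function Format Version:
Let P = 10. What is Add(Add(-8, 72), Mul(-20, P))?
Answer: -136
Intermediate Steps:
Add(Add(-8, 72), Mul(-20, P)) = Add(Add(-8, 72), Mul(-20, 10)) = Add(64, -200) = -136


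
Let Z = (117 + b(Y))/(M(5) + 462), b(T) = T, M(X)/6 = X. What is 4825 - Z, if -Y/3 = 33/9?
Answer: 1186897/246 ≈ 4824.8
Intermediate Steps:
M(X) = 6*X
Y = -11 (Y = -99/9 = -3*11/3 = -11)
Z = 53/246 (Z = (117 - 11)/(6*5 + 462) = 106/(30 + 462) = 106/492 = 106*(1/492) = 53/246 ≈ 0.21545)
4825 - Z = 4825 - 1*53/246 = 4825 - 53/246 = 1186897/246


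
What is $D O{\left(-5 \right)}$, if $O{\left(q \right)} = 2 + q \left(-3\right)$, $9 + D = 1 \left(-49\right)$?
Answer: $-986$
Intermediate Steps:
$D = -58$ ($D = -9 + 1 \left(-49\right) = -9 - 49 = -58$)
$O{\left(q \right)} = 2 - 3 q$
$D O{\left(-5 \right)} = - 58 \left(2 - -15\right) = - 58 \left(2 + 15\right) = \left(-58\right) 17 = -986$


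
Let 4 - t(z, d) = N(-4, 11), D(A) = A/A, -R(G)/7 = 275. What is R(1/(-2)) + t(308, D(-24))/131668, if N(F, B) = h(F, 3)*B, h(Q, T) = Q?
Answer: -63365213/32917 ≈ -1925.0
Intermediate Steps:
N(F, B) = B*F (N(F, B) = F*B = B*F)
R(G) = -1925 (R(G) = -7*275 = -1925)
D(A) = 1
t(z, d) = 48 (t(z, d) = 4 - 11*(-4) = 4 - 1*(-44) = 4 + 44 = 48)
R(1/(-2)) + t(308, D(-24))/131668 = -1925 + 48/131668 = -1925 + 48*(1/131668) = -1925 + 12/32917 = -63365213/32917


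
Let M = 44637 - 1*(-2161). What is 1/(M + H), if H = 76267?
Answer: 1/123065 ≈ 8.1258e-6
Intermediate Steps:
M = 46798 (M = 44637 + 2161 = 46798)
1/(M + H) = 1/(46798 + 76267) = 1/123065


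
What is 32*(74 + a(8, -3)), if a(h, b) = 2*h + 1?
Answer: 2912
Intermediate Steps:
a(h, b) = 1 + 2*h
32*(74 + a(8, -3)) = 32*(74 + (1 + 2*8)) = 32*(74 + (1 + 16)) = 32*(74 + 17) = 32*91 = 2912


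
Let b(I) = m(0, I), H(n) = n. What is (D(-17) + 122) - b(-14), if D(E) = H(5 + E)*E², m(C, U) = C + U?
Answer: -3332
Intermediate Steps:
b(I) = I (b(I) = 0 + I = I)
D(E) = E²*(5 + E) (D(E) = (5 + E)*E² = E²*(5 + E))
(D(-17) + 122) - b(-14) = ((-17)²*(5 - 17) + 122) - 1*(-14) = (289*(-12) + 122) + 14 = (-3468 + 122) + 14 = -3346 + 14 = -3332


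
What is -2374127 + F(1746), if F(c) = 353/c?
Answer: -4145225389/1746 ≈ -2.3741e+6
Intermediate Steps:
-2374127 + F(1746) = -2374127 + 353/1746 = -4145225389/1746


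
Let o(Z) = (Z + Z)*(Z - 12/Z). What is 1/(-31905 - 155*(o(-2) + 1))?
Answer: -1/29580 ≈ -3.3807e-5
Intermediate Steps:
o(Z) = 2*Z*(Z - 12/Z) (o(Z) = (2*Z)*(Z - 12/Z) = 2*Z*(Z - 12/Z))
1/(-31905 - 155*(o(-2) + 1)) = 1/(-31905 - 155*((-24 + 2*(-2)²) + 1)) = 1/(-31905 - 155*((-24 + 2*4) + 1)) = 1/(-31905 - 155*((-24 + 8) + 1)) = 1/(-31905 - 155*(-16 + 1)) = 1/(-31905 - 155*(-15)) = 1/(-31905 + 2325) = 1/(-29580) = -1/29580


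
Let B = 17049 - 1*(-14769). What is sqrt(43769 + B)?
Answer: sqrt(75587) ≈ 274.93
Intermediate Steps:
B = 31818 (B = 17049 + 14769 = 31818)
sqrt(43769 + B) = sqrt(43769 + 31818) = sqrt(75587)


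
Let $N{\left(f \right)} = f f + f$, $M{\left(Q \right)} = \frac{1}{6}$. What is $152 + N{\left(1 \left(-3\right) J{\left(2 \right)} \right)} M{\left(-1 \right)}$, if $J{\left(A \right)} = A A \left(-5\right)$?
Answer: $762$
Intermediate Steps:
$M{\left(Q \right)} = \frac{1}{6}$
$J{\left(A \right)} = - 5 A^{2}$ ($J{\left(A \right)} = A^{2} \left(-5\right) = - 5 A^{2}$)
$N{\left(f \right)} = f + f^{2}$ ($N{\left(f \right)} = f^{2} + f = f + f^{2}$)
$152 + N{\left(1 \left(-3\right) J{\left(2 \right)} \right)} M{\left(-1 \right)} = 152 + 1 \left(-3\right) \left(- 5 \cdot 2^{2}\right) \left(1 + 1 \left(-3\right) \left(- 5 \cdot 2^{2}\right)\right) \frac{1}{6} = 152 + - 3 \left(\left(-5\right) 4\right) \left(1 - 3 \left(\left(-5\right) 4\right)\right) \frac{1}{6} = 152 + \left(-3\right) \left(-20\right) \left(1 - -60\right) \frac{1}{6} = 152 + 60 \left(1 + 60\right) \frac{1}{6} = 152 + 60 \cdot 61 \cdot \frac{1}{6} = 152 + 3660 \cdot \frac{1}{6} = 152 + 610 = 762$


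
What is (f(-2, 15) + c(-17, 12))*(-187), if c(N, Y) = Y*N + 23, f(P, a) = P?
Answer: 34221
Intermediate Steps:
c(N, Y) = 23 + N*Y (c(N, Y) = N*Y + 23 = 23 + N*Y)
(f(-2, 15) + c(-17, 12))*(-187) = (-2 + (23 - 17*12))*(-187) = (-2 + (23 - 204))*(-187) = (-2 - 181)*(-187) = -183*(-187) = 34221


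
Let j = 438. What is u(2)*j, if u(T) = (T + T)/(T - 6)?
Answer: -438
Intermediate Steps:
u(T) = 2*T/(-6 + T) (u(T) = (2*T)/(-6 + T) = 2*T/(-6 + T))
u(2)*j = (2*2/(-6 + 2))*438 = (2*2/(-4))*438 = (2*2*(-1/4))*438 = -1*438 = -438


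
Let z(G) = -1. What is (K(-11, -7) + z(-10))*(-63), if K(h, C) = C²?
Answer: -3024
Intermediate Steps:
(K(-11, -7) + z(-10))*(-63) = ((-7)² - 1)*(-63) = (49 - 1)*(-63) = 48*(-63) = -3024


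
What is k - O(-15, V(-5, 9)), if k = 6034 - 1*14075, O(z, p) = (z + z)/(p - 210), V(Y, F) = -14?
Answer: -900607/112 ≈ -8041.1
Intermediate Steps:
O(z, p) = 2*z/(-210 + p) (O(z, p) = (2*z)/(-210 + p) = 2*z/(-210 + p))
k = -8041 (k = 6034 - 14075 = -8041)
k - O(-15, V(-5, 9)) = -8041 - 2*(-15)/(-210 - 14) = -8041 - 2*(-15)/(-224) = -8041 - 2*(-15)*(-1)/224 = -8041 - 1*15/112 = -8041 - 15/112 = -900607/112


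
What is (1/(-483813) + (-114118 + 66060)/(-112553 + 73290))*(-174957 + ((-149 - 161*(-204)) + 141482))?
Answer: -6045271931660/6331983273 ≈ -954.72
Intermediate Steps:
(1/(-483813) + (-114118 + 66060)/(-112553 + 73290))*(-174957 + ((-149 - 161*(-204)) + 141482)) = (-1/483813 - 48058/(-39263))*(-174957 + ((-149 + 32844) + 141482)) = (-1/483813 - 48058*(-1/39263))*(-174957 + (32695 + 141482)) = (-1/483813 + 48058/39263)*(-174957 + 174177) = (23251045891/18995949819)*(-780) = -6045271931660/6331983273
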